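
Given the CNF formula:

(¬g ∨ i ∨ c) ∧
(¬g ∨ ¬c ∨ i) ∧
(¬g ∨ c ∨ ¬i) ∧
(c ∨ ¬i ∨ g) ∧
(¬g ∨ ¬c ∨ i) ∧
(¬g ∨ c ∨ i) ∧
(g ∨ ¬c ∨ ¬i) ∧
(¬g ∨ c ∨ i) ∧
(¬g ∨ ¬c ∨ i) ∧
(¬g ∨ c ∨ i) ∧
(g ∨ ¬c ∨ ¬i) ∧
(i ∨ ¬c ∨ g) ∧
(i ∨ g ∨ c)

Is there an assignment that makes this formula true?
Yes

Yes, the formula is satisfiable.

One satisfying assignment is: g=True, i=True, c=True

Verification: With this assignment, all 13 clauses evaluate to true.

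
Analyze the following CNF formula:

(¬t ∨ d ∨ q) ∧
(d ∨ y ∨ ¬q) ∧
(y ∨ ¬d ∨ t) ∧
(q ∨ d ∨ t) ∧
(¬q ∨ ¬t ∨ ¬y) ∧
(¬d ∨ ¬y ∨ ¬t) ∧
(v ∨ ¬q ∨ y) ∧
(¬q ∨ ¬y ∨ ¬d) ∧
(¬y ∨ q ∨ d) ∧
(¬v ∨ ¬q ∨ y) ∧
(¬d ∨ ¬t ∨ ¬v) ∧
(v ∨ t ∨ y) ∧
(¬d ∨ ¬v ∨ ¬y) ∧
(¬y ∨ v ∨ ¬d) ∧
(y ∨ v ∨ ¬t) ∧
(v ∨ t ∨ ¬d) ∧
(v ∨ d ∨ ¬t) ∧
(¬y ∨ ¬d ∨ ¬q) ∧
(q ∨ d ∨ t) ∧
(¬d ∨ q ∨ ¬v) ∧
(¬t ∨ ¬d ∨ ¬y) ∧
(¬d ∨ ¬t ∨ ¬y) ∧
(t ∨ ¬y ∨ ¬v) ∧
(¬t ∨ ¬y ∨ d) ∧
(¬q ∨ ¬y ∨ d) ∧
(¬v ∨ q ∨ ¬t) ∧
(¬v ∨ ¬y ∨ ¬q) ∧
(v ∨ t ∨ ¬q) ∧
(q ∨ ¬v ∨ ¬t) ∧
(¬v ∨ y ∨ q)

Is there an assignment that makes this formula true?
No

No, the formula is not satisfiable.

No assignment of truth values to the variables can make all 30 clauses true simultaneously.

The formula is UNSAT (unsatisfiable).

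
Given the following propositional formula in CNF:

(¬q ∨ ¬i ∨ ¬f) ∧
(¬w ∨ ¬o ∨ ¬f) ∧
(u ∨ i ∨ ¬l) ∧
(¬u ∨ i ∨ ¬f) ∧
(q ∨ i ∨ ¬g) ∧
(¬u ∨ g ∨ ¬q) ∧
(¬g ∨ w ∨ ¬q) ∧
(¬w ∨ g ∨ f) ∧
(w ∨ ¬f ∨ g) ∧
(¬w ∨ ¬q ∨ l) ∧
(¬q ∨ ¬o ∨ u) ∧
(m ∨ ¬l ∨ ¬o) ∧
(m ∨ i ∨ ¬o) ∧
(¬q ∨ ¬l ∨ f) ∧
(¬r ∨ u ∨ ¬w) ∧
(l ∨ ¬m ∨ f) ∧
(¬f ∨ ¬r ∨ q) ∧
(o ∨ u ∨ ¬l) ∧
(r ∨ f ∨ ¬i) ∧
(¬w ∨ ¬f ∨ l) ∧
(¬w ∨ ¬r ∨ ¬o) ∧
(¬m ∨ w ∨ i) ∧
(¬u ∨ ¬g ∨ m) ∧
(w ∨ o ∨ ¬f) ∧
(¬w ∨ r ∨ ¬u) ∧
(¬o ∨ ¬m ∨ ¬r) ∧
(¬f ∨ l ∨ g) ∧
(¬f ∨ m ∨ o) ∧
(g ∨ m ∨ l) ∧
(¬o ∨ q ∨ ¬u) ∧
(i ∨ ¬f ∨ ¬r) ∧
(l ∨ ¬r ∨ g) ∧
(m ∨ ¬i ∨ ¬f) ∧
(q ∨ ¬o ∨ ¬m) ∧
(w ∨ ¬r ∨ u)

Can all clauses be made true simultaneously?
Yes

Yes, the formula is satisfiable.

One satisfying assignment is: f=False, o=False, i=False, l=True, q=False, u=True, r=False, g=False, m=False, w=False

Verification: With this assignment, all 35 clauses evaluate to true.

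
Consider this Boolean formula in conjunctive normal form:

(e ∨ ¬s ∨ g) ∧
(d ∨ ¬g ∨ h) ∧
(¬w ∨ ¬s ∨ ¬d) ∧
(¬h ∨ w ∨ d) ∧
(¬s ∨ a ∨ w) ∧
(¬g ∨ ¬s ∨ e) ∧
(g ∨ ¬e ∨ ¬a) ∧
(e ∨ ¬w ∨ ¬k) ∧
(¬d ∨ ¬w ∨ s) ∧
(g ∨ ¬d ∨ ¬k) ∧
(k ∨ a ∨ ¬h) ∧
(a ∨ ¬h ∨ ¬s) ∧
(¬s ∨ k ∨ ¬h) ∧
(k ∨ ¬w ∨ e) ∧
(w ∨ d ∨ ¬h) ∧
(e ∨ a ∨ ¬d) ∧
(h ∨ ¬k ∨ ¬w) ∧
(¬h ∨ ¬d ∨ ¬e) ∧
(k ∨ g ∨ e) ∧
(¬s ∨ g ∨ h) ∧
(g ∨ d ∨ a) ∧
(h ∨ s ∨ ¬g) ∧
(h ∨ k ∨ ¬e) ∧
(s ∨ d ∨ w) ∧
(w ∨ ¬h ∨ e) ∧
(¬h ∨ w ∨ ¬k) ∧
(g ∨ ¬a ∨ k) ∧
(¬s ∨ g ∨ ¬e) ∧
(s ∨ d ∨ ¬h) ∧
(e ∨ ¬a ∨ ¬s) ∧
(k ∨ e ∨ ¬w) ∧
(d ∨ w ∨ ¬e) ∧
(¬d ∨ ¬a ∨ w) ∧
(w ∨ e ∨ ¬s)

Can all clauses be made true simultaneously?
Yes

Yes, the formula is satisfiable.

One satisfying assignment is: e=True, h=True, d=False, g=True, k=True, w=True, a=True, s=True

Verification: With this assignment, all 34 clauses evaluate to true.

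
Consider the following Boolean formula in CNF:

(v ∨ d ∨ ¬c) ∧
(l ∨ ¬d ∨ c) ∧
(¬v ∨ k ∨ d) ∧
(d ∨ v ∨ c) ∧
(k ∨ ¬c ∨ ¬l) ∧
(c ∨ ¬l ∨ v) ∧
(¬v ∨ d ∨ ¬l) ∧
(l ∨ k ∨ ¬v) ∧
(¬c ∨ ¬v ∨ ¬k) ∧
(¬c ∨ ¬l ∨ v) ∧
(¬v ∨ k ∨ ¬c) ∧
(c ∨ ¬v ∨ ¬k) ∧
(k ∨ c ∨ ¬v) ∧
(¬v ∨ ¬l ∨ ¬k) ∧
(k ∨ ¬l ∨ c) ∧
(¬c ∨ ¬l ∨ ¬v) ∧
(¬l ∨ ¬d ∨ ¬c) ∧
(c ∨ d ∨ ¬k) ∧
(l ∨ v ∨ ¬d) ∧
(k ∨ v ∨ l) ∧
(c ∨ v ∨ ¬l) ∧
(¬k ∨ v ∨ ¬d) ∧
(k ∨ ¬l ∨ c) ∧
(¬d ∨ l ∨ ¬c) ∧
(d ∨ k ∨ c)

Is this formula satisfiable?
No

No, the formula is not satisfiable.

No assignment of truth values to the variables can make all 25 clauses true simultaneously.

The formula is UNSAT (unsatisfiable).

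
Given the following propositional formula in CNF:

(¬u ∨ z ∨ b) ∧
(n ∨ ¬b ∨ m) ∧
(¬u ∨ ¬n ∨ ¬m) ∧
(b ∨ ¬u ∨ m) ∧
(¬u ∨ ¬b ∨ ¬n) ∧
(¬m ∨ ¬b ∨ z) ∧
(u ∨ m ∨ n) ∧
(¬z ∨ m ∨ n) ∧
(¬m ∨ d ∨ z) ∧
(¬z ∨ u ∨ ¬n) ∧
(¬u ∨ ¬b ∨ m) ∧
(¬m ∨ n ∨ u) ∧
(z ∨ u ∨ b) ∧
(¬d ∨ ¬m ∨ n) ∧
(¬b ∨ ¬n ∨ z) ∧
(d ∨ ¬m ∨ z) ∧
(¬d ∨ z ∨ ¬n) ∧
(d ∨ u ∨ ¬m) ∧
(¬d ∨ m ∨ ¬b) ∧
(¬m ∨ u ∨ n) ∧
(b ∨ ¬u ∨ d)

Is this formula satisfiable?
Yes

Yes, the formula is satisfiable.

One satisfying assignment is: z=True, m=True, d=False, u=True, n=False, b=True

Verification: With this assignment, all 21 clauses evaluate to true.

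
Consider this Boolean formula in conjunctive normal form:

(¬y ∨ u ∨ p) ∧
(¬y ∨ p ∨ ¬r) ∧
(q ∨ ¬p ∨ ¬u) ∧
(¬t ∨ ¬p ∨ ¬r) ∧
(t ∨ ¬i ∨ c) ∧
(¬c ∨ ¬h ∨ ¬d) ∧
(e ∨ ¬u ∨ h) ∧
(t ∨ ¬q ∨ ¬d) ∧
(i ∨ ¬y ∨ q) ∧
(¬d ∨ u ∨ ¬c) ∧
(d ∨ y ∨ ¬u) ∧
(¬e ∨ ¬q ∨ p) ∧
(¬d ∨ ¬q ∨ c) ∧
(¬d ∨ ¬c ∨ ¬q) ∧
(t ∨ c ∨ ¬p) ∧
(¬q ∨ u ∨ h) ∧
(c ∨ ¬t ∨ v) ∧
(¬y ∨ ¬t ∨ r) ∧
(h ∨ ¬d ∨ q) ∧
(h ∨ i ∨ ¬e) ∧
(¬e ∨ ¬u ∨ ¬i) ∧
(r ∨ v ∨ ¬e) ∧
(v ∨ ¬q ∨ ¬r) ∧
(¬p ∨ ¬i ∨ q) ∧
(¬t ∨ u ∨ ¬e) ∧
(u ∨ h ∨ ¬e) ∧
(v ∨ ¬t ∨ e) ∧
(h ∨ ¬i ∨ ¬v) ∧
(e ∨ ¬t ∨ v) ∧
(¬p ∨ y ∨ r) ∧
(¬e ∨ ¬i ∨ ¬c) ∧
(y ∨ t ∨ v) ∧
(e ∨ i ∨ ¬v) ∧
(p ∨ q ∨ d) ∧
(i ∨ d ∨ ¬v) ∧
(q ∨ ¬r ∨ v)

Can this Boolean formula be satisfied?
Yes

Yes, the formula is satisfiable.

One satisfying assignment is: v=False, u=False, h=True, i=False, y=True, c=True, q=True, t=False, e=False, p=True, r=False, d=False

Verification: With this assignment, all 36 clauses evaluate to true.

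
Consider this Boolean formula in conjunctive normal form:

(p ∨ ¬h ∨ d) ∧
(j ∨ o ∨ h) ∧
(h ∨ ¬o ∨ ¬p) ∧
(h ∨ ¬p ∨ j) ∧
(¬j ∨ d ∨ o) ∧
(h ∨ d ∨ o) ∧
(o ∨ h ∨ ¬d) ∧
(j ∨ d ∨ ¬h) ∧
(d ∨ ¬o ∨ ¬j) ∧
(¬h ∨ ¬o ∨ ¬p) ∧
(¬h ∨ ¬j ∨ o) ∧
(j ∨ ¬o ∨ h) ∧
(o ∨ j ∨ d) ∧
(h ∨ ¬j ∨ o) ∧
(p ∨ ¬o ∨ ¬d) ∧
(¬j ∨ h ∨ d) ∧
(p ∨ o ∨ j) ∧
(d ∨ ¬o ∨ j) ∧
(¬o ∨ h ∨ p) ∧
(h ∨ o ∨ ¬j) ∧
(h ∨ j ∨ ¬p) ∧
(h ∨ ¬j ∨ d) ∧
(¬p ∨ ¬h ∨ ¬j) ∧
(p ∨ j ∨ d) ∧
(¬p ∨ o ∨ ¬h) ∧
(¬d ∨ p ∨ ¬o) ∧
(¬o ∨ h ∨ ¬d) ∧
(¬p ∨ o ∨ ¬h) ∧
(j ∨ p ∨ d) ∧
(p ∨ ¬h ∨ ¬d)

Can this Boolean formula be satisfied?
No

No, the formula is not satisfiable.

No assignment of truth values to the variables can make all 30 clauses true simultaneously.

The formula is UNSAT (unsatisfiable).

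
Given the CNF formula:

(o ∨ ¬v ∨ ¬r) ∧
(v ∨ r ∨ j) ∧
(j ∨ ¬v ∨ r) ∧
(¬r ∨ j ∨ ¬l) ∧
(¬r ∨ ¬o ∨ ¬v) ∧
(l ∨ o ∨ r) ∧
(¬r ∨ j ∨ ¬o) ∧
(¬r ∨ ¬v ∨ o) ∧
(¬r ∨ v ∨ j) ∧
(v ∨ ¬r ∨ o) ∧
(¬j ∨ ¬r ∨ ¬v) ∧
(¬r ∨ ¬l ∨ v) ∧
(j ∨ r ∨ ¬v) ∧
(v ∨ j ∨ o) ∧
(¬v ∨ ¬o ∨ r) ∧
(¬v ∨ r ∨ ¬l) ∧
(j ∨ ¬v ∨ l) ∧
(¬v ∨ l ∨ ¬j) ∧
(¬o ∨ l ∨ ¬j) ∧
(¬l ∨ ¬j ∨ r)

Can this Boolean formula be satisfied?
No

No, the formula is not satisfiable.

No assignment of truth values to the variables can make all 20 clauses true simultaneously.

The formula is UNSAT (unsatisfiable).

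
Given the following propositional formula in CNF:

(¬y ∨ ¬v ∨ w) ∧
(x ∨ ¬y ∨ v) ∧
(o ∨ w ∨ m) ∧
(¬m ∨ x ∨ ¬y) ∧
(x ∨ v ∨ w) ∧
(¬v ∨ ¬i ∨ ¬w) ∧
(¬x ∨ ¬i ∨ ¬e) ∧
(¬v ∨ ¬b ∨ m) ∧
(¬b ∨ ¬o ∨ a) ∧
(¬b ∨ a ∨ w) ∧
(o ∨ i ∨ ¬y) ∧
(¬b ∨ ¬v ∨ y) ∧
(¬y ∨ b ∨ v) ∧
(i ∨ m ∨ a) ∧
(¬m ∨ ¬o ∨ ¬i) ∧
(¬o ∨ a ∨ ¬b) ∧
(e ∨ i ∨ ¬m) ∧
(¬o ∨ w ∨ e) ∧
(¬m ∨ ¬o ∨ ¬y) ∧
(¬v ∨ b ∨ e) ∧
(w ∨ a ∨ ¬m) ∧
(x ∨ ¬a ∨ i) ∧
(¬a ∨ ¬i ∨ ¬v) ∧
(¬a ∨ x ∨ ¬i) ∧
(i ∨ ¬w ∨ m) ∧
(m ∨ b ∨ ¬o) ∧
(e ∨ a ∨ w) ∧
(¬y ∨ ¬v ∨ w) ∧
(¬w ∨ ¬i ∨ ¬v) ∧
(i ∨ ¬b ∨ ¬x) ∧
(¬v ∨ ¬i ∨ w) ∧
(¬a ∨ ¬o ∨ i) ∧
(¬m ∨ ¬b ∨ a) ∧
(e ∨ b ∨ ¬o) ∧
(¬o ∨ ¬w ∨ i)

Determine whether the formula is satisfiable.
Yes

Yes, the formula is satisfiable.

One satisfying assignment is: x=False, e=False, y=False, b=False, v=False, w=True, i=True, a=False, m=False, o=False

Verification: With this assignment, all 35 clauses evaluate to true.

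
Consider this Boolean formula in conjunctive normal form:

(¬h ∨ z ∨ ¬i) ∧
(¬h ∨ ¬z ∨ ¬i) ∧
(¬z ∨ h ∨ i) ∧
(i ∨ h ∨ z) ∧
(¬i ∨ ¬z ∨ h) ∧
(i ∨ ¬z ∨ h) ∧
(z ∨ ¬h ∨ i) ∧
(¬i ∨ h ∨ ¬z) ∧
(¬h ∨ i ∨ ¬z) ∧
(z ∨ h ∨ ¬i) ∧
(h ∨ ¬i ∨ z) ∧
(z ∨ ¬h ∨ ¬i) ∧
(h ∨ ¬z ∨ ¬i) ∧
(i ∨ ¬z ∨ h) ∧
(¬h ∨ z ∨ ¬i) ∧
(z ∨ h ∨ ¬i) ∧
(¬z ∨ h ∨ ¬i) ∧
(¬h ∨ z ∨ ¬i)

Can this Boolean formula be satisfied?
No

No, the formula is not satisfiable.

No assignment of truth values to the variables can make all 18 clauses true simultaneously.

The formula is UNSAT (unsatisfiable).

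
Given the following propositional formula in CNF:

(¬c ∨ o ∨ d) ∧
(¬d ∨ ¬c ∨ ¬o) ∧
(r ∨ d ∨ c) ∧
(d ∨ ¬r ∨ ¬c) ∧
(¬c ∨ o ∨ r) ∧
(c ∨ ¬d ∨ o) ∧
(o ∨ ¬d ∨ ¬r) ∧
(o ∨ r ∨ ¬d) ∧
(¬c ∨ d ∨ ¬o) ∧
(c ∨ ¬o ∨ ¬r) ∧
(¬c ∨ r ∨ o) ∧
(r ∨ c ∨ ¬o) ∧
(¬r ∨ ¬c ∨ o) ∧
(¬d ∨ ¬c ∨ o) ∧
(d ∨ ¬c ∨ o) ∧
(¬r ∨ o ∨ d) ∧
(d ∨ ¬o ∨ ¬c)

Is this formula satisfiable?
No

No, the formula is not satisfiable.

No assignment of truth values to the variables can make all 17 clauses true simultaneously.

The formula is UNSAT (unsatisfiable).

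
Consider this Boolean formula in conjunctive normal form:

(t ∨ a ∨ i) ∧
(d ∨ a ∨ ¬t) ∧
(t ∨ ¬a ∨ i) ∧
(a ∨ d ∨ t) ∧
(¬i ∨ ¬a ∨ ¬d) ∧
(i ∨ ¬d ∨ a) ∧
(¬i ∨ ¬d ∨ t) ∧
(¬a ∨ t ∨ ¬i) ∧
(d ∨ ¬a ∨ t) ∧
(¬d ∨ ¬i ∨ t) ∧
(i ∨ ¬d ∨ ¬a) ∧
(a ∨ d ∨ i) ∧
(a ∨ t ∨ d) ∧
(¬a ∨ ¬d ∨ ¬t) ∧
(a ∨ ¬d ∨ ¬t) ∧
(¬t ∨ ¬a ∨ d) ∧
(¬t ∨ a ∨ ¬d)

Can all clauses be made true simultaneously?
No

No, the formula is not satisfiable.

No assignment of truth values to the variables can make all 17 clauses true simultaneously.

The formula is UNSAT (unsatisfiable).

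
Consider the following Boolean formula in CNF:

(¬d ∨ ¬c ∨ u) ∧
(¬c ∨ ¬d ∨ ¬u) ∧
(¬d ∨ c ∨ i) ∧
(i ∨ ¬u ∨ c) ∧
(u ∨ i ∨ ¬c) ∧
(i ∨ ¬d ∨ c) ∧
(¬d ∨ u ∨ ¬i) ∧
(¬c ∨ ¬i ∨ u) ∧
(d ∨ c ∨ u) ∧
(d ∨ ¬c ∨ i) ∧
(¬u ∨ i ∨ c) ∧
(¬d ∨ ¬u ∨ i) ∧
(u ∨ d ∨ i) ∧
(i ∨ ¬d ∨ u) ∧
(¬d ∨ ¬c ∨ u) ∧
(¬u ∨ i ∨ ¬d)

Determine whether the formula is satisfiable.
Yes

Yes, the formula is satisfiable.

One satisfying assignment is: d=False, i=True, u=True, c=True

Verification: With this assignment, all 16 clauses evaluate to true.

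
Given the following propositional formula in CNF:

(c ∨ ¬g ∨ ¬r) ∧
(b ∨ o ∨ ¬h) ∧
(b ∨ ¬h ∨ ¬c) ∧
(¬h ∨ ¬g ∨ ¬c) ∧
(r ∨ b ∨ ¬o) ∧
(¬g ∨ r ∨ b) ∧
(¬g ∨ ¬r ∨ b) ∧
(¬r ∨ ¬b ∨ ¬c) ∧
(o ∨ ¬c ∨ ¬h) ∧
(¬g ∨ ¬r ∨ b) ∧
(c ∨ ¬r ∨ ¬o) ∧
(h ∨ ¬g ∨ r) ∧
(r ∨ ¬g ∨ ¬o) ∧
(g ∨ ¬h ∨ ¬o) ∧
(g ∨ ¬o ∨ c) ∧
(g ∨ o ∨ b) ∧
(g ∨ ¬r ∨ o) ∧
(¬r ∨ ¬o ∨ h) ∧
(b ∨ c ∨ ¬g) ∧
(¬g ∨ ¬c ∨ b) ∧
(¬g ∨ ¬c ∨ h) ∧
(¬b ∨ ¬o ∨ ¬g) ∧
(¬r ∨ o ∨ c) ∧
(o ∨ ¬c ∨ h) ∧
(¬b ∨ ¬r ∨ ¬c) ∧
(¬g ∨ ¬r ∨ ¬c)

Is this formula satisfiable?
Yes

Yes, the formula is satisfiable.

One satisfying assignment is: c=False, g=False, o=False, r=False, b=True, h=False

Verification: With this assignment, all 26 clauses evaluate to true.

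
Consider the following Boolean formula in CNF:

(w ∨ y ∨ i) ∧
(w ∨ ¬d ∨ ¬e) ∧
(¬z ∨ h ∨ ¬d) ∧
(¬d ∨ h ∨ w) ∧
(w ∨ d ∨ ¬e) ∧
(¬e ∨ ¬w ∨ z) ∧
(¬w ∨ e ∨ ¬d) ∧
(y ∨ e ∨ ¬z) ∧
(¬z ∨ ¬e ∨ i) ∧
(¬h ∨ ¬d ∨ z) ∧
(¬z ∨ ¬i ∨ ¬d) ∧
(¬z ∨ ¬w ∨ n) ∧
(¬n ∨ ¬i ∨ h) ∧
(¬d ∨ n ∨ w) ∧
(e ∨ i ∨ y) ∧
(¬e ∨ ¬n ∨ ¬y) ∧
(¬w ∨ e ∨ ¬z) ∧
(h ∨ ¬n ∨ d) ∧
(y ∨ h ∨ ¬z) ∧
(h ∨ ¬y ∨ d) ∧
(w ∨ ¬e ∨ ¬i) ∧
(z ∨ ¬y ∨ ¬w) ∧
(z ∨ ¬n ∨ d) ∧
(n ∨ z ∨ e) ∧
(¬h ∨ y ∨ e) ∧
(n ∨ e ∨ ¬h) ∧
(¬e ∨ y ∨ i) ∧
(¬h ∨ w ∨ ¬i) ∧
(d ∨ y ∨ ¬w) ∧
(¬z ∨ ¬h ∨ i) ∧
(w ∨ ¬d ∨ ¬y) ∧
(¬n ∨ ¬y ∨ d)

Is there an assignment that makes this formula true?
No

No, the formula is not satisfiable.

No assignment of truth values to the variables can make all 32 clauses true simultaneously.

The formula is UNSAT (unsatisfiable).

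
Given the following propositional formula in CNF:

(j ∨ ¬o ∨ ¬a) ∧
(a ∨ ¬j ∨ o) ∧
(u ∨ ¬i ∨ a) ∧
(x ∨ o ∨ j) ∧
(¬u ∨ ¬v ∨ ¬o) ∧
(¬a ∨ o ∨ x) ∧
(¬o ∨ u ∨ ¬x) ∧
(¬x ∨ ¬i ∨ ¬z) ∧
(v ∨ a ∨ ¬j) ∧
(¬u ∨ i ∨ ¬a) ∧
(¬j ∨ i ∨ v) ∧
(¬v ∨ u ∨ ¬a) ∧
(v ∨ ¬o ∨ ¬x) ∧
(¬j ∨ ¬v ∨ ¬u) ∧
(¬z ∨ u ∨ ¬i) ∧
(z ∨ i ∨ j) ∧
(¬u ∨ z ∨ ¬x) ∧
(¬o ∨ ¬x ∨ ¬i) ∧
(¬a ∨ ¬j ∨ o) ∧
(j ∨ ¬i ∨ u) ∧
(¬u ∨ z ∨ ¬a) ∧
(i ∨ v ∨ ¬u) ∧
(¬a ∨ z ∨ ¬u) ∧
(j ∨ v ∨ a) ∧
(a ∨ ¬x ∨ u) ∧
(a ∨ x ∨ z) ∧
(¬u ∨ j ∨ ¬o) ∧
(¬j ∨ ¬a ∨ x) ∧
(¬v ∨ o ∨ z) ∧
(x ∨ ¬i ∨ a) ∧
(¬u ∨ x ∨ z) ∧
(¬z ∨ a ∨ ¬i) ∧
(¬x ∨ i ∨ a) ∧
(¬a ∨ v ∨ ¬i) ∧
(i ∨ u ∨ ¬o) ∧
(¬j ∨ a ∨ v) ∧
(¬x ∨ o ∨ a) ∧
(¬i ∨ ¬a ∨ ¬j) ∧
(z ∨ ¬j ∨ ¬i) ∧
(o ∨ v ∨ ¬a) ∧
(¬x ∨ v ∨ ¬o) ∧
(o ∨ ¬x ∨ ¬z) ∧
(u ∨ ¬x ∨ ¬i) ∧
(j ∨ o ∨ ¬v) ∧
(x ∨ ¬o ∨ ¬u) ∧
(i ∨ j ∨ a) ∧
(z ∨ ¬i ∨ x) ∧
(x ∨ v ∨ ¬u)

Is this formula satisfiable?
No

No, the formula is not satisfiable.

No assignment of truth values to the variables can make all 48 clauses true simultaneously.

The formula is UNSAT (unsatisfiable).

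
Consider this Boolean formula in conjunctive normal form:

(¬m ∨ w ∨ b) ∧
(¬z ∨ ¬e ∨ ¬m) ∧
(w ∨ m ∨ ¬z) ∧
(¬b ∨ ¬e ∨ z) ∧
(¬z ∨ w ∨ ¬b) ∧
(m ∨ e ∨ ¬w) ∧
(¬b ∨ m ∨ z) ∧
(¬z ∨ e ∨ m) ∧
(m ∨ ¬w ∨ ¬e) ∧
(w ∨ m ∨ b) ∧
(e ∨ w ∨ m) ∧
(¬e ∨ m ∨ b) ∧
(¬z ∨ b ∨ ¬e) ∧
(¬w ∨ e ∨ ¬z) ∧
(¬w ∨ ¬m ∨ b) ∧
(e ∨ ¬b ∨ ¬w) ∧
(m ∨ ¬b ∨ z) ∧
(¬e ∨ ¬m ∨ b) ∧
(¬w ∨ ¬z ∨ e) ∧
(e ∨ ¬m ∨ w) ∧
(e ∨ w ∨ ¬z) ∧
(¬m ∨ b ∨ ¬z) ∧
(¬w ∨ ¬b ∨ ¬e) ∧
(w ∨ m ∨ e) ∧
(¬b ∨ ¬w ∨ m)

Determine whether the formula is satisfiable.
No

No, the formula is not satisfiable.

No assignment of truth values to the variables can make all 25 clauses true simultaneously.

The formula is UNSAT (unsatisfiable).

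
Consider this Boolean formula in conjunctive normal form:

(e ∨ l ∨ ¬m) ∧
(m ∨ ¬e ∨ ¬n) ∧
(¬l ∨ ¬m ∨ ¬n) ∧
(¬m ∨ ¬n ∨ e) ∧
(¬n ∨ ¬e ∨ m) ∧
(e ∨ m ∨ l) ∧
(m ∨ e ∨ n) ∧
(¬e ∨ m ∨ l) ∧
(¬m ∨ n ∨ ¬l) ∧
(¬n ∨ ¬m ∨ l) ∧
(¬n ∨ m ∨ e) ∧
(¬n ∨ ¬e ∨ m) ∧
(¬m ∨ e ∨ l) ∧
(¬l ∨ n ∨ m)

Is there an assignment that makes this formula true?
Yes

Yes, the formula is satisfiable.

One satisfying assignment is: n=False, e=True, l=False, m=True

Verification: With this assignment, all 14 clauses evaluate to true.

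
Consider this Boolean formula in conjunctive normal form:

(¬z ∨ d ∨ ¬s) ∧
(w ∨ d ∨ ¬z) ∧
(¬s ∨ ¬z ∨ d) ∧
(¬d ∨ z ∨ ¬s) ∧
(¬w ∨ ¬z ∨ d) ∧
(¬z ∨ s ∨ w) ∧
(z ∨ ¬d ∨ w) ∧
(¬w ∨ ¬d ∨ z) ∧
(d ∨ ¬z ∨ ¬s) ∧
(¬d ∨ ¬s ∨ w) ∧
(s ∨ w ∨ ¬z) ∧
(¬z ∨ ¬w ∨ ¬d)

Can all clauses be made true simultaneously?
Yes

Yes, the formula is satisfiable.

One satisfying assignment is: w=False, d=False, z=False, s=False

Verification: With this assignment, all 12 clauses evaluate to true.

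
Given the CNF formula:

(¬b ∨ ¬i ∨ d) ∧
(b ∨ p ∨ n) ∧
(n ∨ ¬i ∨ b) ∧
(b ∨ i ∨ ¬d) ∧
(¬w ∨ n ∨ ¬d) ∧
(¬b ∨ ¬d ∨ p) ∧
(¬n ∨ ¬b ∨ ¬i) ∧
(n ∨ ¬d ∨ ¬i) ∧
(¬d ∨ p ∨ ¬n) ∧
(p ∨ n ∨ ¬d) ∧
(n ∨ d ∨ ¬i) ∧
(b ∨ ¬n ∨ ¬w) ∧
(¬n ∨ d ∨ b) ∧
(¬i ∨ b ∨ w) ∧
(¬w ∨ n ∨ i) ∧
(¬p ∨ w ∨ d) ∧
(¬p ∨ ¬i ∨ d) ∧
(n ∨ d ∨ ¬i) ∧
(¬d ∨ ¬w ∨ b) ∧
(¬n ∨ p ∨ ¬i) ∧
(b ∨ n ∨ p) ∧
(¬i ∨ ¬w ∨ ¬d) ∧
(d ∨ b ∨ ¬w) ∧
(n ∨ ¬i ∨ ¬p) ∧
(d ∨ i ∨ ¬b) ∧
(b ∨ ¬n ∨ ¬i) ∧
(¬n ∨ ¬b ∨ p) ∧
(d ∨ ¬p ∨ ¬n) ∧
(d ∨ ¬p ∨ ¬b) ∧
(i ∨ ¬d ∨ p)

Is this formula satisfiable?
Yes

Yes, the formula is satisfiable.

One satisfying assignment is: d=True, n=False, b=True, i=False, w=False, p=True

Verification: With this assignment, all 30 clauses evaluate to true.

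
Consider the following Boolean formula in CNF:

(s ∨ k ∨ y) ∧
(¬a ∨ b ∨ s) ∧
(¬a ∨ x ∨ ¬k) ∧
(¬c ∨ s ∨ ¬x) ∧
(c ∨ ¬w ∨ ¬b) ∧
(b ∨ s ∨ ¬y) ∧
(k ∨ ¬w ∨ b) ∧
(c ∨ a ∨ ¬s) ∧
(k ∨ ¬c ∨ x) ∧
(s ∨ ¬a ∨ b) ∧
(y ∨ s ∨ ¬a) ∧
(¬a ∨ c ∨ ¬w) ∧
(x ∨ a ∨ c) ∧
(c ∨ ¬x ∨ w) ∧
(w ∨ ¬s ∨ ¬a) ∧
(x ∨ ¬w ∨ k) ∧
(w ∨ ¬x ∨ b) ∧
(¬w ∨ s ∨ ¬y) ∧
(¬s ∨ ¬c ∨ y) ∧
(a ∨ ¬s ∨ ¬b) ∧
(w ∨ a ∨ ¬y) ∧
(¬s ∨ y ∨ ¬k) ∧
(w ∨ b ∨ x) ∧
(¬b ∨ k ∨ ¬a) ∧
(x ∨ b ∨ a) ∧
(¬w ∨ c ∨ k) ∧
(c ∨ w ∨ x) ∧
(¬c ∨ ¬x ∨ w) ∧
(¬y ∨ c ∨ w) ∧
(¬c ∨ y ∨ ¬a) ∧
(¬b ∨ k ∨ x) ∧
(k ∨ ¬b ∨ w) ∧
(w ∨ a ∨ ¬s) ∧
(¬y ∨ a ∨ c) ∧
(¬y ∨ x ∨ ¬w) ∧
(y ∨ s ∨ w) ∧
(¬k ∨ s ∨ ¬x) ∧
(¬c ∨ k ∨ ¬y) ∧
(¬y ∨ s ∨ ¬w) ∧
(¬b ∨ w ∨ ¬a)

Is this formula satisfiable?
Yes

Yes, the formula is satisfiable.

One satisfying assignment is: w=True, y=False, x=False, a=False, c=True, k=True, s=False, b=True

Verification: With this assignment, all 40 clauses evaluate to true.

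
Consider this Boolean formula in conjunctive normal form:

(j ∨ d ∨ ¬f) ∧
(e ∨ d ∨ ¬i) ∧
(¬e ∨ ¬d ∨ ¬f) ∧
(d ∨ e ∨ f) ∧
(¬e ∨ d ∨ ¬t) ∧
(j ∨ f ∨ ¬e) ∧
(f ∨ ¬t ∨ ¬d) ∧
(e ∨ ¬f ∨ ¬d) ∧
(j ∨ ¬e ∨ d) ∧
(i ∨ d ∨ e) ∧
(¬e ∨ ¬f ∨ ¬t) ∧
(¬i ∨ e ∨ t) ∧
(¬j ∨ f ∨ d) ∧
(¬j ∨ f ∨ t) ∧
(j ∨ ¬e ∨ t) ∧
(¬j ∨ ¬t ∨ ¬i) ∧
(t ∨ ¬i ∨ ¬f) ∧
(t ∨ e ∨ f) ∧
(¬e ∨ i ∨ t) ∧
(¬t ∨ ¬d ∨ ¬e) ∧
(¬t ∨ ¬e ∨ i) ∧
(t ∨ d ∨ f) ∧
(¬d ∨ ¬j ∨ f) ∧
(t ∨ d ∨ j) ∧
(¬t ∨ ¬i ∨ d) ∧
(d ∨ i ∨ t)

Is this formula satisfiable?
No

No, the formula is not satisfiable.

No assignment of truth values to the variables can make all 26 clauses true simultaneously.

The formula is UNSAT (unsatisfiable).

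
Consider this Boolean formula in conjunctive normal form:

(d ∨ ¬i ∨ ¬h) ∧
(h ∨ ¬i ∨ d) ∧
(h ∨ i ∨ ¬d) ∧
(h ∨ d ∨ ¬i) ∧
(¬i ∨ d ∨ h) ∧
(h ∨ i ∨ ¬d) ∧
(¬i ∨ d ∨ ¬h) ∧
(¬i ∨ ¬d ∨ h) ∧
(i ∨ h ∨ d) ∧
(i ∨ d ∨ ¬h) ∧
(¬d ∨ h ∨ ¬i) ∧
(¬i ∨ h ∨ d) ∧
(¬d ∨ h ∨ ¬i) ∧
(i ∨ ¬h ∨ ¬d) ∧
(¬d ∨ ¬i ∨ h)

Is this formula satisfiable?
Yes

Yes, the formula is satisfiable.

One satisfying assignment is: d=True, i=True, h=True

Verification: With this assignment, all 15 clauses evaluate to true.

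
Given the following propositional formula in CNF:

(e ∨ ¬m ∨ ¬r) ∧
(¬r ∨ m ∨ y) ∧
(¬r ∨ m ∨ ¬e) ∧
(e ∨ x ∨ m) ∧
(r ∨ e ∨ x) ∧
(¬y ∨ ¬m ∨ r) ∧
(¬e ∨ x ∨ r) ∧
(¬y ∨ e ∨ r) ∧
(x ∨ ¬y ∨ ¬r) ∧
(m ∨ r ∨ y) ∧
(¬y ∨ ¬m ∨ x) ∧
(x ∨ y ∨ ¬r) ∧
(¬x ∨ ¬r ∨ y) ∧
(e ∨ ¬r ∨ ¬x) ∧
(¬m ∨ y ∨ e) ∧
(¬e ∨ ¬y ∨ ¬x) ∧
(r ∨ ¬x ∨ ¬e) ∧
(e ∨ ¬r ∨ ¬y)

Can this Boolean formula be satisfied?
No

No, the formula is not satisfiable.

No assignment of truth values to the variables can make all 18 clauses true simultaneously.

The formula is UNSAT (unsatisfiable).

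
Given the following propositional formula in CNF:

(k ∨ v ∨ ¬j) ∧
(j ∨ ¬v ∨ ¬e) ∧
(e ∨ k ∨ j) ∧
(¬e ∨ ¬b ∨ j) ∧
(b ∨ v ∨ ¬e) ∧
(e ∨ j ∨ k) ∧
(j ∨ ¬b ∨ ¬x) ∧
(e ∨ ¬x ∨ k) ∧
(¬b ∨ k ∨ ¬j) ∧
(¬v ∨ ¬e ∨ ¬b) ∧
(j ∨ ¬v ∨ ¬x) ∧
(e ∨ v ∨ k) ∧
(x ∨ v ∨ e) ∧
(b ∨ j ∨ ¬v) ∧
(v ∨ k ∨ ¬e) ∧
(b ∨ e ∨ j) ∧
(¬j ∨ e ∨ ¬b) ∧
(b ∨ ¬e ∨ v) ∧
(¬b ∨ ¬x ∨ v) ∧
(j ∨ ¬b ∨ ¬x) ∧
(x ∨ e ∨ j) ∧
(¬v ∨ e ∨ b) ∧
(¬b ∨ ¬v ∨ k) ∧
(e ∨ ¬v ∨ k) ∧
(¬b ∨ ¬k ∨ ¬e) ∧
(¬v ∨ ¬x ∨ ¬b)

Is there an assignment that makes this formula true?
Yes

Yes, the formula is satisfiable.

One satisfying assignment is: e=True, j=True, v=True, k=False, b=False, x=False

Verification: With this assignment, all 26 clauses evaluate to true.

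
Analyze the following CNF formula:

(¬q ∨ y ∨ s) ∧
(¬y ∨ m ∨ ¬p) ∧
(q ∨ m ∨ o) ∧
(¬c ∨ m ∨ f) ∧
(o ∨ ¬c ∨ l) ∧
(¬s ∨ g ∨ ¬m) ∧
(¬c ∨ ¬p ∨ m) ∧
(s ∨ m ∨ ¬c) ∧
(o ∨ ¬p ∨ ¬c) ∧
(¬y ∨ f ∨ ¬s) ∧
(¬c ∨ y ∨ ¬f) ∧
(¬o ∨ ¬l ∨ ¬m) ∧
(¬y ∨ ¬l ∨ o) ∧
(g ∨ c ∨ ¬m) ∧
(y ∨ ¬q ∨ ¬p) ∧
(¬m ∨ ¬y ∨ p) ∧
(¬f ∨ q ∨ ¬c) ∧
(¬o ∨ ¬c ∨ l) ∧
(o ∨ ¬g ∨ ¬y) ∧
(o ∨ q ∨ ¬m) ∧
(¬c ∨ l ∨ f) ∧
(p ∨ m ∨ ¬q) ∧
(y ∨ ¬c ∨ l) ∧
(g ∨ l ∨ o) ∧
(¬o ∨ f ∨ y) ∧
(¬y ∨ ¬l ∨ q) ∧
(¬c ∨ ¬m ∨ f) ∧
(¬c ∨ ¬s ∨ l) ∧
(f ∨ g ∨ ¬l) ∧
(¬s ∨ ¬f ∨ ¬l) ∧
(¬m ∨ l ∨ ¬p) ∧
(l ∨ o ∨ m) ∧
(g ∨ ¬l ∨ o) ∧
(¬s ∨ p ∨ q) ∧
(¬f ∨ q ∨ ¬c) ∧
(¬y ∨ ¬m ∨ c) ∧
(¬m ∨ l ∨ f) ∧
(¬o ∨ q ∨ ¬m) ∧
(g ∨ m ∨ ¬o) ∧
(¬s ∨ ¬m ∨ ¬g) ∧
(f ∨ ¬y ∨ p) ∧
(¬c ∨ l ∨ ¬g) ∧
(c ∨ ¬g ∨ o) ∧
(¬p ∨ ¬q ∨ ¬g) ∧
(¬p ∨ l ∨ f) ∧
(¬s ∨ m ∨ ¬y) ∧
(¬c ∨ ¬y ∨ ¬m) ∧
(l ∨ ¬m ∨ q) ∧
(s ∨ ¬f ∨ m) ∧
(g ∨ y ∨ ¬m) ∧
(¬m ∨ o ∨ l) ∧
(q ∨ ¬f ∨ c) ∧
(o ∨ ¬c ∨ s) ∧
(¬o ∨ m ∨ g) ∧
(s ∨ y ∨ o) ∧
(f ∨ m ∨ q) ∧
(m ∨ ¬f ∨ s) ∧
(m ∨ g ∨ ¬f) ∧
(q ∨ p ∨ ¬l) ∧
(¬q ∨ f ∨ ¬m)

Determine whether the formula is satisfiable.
No

No, the formula is not satisfiable.

No assignment of truth values to the variables can make all 60 clauses true simultaneously.

The formula is UNSAT (unsatisfiable).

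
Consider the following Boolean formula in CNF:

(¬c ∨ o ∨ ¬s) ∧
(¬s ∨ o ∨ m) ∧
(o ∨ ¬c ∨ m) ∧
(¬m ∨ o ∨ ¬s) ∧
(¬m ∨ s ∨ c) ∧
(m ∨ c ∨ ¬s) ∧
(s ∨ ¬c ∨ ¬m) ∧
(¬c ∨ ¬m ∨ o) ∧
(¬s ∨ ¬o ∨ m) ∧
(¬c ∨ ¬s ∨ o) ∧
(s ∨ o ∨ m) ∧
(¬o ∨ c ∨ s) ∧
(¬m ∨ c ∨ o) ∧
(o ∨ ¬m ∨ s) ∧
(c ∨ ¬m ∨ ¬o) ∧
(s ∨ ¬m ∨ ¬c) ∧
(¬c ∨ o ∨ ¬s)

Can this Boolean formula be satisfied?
Yes

Yes, the formula is satisfiable.

One satisfying assignment is: m=False, c=True, s=False, o=True

Verification: With this assignment, all 17 clauses evaluate to true.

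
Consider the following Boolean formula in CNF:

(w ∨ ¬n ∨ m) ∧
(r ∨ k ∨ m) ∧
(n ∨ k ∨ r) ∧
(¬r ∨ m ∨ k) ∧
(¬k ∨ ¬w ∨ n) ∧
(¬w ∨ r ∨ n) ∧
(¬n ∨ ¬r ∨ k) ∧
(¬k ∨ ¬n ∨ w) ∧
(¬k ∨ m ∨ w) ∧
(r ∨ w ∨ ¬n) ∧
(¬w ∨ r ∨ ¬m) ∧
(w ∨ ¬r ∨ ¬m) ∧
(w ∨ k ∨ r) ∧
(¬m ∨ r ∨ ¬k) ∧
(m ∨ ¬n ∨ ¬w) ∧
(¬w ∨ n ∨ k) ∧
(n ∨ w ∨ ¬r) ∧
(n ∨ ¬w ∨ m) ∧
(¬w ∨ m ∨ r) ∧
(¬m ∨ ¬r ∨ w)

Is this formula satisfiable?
Yes

Yes, the formula is satisfiable.

One satisfying assignment is: k=True, w=True, r=True, n=True, m=True

Verification: With this assignment, all 20 clauses evaluate to true.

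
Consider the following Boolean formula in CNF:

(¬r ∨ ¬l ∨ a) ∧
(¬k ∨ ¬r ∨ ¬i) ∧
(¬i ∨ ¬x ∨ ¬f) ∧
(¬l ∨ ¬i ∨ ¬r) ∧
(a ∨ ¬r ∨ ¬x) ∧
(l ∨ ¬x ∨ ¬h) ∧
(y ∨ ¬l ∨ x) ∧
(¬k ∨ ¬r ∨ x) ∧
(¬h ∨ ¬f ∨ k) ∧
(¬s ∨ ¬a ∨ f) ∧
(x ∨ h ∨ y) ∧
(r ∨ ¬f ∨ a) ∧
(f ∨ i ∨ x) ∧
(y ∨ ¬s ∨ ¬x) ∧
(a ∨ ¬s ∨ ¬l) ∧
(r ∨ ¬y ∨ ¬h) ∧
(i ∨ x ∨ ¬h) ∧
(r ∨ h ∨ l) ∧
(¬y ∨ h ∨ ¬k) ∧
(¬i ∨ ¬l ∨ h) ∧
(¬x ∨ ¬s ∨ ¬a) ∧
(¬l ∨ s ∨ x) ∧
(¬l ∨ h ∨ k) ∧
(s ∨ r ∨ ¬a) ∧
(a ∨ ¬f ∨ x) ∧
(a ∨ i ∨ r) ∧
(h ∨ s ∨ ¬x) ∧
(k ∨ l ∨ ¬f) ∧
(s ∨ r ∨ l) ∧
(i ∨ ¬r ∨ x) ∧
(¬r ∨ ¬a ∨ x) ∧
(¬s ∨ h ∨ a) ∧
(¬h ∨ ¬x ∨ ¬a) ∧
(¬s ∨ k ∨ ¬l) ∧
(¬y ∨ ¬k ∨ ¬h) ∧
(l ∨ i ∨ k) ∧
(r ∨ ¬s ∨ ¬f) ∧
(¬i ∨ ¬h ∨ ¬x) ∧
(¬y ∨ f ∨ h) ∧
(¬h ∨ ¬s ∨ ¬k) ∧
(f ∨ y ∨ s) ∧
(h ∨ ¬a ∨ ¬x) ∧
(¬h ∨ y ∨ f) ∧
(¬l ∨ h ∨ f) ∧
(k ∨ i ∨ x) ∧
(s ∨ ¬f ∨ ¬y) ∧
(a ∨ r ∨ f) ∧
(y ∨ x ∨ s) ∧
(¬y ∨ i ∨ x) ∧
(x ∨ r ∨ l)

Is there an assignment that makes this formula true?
Yes

Yes, the formula is satisfiable.

One satisfying assignment is: a=False, k=False, l=False, f=False, s=True, r=True, i=True, x=False, y=True, h=True

Verification: With this assignment, all 50 clauses evaluate to true.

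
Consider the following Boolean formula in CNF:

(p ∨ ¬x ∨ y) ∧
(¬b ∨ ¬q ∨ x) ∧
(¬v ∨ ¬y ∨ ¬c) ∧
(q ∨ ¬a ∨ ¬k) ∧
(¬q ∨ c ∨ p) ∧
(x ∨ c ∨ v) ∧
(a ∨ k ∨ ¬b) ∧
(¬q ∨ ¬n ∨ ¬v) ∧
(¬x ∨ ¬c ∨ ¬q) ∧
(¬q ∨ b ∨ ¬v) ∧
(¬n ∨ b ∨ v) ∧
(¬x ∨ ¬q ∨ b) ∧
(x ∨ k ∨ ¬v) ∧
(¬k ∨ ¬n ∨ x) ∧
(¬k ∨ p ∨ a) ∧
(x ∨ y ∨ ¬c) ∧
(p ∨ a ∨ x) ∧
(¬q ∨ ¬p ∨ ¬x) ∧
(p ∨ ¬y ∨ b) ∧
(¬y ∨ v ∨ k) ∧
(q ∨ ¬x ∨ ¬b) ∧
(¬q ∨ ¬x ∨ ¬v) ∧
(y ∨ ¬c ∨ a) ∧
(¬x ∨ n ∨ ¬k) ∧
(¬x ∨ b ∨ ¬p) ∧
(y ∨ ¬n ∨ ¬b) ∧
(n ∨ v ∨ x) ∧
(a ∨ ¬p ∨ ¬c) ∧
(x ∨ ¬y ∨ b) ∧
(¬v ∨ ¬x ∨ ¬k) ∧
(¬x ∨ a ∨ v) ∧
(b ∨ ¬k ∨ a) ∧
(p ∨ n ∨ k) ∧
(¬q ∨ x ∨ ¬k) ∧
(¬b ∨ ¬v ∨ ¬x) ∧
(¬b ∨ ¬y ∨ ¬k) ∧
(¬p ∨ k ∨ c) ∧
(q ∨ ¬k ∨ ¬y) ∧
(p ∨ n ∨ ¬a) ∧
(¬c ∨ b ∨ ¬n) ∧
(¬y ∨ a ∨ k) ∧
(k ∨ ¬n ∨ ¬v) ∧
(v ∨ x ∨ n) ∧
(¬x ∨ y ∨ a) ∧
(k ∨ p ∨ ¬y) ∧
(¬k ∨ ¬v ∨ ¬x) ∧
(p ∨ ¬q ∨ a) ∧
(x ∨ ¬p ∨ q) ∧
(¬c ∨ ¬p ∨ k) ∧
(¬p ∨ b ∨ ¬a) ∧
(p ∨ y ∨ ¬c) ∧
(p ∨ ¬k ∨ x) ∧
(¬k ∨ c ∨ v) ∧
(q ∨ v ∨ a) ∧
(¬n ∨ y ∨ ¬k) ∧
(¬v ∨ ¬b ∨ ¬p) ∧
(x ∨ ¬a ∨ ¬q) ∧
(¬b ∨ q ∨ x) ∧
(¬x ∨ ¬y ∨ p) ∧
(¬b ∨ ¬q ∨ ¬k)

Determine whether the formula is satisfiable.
No

No, the formula is not satisfiable.

No assignment of truth values to the variables can make all 60 clauses true simultaneously.

The formula is UNSAT (unsatisfiable).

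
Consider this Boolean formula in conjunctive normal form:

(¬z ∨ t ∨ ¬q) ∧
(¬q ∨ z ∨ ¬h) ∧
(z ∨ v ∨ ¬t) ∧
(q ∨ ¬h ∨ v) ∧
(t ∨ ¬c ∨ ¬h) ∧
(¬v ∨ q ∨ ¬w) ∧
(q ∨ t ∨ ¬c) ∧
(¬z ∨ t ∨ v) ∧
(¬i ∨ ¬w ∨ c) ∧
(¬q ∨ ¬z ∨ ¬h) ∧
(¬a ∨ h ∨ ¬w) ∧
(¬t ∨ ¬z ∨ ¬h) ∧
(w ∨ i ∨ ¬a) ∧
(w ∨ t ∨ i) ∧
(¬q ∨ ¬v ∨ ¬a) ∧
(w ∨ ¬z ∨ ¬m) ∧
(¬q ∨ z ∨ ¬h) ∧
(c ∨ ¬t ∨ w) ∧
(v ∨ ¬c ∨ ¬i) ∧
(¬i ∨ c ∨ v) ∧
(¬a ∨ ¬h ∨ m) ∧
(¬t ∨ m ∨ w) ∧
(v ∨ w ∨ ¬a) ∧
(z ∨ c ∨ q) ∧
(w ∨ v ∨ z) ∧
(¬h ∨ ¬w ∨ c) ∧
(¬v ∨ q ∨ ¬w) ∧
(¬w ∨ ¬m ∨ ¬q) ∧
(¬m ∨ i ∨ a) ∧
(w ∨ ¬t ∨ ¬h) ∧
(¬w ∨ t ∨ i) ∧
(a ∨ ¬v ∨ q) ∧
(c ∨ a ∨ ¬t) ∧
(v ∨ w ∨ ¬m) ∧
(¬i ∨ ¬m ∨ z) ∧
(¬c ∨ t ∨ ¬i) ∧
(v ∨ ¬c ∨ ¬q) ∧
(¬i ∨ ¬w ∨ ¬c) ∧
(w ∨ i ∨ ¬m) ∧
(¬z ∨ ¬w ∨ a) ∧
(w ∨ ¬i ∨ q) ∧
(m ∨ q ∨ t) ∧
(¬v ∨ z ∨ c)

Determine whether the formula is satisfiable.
Yes

Yes, the formula is satisfiable.

One satisfying assignment is: m=False, a=False, v=True, c=True, h=False, q=True, w=True, t=True, z=False, i=False

Verification: With this assignment, all 43 clauses evaluate to true.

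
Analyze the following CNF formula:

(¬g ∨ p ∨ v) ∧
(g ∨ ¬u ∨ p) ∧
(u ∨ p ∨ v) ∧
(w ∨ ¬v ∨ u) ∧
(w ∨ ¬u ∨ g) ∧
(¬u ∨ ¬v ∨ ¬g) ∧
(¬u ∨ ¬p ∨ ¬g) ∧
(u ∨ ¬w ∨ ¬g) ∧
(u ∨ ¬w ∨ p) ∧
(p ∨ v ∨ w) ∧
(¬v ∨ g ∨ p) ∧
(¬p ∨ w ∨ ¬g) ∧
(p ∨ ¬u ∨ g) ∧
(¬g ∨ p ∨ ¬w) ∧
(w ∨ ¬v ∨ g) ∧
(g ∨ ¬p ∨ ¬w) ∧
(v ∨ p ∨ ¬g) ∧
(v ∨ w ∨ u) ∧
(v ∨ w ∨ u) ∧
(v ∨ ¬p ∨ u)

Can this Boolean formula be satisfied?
No

No, the formula is not satisfiable.

No assignment of truth values to the variables can make all 20 clauses true simultaneously.

The formula is UNSAT (unsatisfiable).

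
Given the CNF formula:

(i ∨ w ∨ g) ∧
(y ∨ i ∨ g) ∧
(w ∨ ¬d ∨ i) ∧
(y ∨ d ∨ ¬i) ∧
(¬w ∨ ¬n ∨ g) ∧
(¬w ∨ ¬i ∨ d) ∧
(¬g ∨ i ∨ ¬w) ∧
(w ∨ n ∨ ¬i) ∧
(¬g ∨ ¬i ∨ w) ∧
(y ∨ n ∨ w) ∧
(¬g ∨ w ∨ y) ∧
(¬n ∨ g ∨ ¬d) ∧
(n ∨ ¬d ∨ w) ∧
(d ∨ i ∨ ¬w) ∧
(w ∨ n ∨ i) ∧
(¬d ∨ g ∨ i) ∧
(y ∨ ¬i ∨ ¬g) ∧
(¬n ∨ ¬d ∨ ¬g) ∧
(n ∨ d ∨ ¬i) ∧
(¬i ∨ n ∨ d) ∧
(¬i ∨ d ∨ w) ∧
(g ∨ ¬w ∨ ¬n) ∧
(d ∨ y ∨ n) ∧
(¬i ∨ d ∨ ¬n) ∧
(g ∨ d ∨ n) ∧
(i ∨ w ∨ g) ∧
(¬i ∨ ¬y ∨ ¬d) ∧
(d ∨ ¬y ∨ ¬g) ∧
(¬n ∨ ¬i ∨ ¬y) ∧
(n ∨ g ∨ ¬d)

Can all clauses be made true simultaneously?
No

No, the formula is not satisfiable.

No assignment of truth values to the variables can make all 30 clauses true simultaneously.

The formula is UNSAT (unsatisfiable).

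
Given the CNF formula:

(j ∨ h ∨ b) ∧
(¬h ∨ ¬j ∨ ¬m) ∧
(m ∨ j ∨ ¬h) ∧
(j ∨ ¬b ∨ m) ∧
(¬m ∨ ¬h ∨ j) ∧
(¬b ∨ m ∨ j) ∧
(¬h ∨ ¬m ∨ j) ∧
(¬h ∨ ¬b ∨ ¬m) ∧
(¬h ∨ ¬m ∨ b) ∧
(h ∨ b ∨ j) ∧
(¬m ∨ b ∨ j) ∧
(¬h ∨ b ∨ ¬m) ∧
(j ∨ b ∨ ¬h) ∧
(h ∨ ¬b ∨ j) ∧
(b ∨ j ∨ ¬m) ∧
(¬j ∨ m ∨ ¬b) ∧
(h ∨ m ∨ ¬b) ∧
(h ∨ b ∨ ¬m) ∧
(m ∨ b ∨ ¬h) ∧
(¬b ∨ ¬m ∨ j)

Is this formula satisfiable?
Yes

Yes, the formula is satisfiable.

One satisfying assignment is: m=False, j=True, h=False, b=False

Verification: With this assignment, all 20 clauses evaluate to true.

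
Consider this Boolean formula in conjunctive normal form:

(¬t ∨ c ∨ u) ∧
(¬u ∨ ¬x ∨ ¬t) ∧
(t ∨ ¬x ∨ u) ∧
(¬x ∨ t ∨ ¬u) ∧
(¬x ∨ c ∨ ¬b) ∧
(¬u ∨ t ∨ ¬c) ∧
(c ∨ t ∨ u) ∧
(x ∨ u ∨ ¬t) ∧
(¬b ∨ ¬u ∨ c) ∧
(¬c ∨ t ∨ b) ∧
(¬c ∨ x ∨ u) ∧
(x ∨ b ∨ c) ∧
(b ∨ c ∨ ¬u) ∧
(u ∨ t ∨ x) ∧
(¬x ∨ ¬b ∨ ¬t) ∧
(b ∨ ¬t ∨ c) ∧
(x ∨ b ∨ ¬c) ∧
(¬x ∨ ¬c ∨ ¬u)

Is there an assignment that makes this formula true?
Yes

Yes, the formula is satisfiable.

One satisfying assignment is: c=True, x=False, t=True, u=True, b=True

Verification: With this assignment, all 18 clauses evaluate to true.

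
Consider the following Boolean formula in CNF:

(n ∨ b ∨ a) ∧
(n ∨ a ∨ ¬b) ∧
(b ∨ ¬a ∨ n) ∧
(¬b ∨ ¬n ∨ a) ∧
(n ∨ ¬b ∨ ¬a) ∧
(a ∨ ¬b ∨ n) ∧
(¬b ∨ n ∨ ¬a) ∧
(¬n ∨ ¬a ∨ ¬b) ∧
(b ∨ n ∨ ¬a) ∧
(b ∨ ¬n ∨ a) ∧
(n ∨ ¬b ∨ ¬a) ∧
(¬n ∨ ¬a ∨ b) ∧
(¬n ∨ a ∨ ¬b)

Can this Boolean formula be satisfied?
No

No, the formula is not satisfiable.

No assignment of truth values to the variables can make all 13 clauses true simultaneously.

The formula is UNSAT (unsatisfiable).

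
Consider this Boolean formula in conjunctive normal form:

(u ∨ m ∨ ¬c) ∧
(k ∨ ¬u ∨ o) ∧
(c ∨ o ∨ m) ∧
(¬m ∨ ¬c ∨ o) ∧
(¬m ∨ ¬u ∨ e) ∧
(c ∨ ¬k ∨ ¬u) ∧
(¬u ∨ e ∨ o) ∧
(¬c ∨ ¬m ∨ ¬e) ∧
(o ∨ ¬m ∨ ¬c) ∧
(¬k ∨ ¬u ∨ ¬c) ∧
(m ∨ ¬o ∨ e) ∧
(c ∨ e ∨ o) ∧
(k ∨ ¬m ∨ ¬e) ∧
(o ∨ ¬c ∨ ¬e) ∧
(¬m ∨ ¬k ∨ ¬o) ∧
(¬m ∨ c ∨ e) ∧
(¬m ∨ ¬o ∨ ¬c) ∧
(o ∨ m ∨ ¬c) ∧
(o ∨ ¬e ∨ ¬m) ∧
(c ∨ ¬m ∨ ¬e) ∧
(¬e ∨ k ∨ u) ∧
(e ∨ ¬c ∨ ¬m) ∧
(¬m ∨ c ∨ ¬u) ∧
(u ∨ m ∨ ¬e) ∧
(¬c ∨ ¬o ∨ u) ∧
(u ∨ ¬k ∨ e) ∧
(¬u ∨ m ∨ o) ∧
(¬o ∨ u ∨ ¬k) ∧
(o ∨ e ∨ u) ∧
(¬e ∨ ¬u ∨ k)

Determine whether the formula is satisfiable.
No

No, the formula is not satisfiable.

No assignment of truth values to the variables can make all 30 clauses true simultaneously.

The formula is UNSAT (unsatisfiable).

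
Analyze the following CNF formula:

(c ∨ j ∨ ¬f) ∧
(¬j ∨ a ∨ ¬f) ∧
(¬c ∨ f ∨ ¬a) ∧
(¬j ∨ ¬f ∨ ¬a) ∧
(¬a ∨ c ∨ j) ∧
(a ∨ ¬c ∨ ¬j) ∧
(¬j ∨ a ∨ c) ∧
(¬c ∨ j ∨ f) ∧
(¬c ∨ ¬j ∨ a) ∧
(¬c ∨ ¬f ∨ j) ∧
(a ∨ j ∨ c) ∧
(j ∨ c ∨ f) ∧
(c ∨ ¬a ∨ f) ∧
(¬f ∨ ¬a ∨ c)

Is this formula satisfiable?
No

No, the formula is not satisfiable.

No assignment of truth values to the variables can make all 14 clauses true simultaneously.

The formula is UNSAT (unsatisfiable).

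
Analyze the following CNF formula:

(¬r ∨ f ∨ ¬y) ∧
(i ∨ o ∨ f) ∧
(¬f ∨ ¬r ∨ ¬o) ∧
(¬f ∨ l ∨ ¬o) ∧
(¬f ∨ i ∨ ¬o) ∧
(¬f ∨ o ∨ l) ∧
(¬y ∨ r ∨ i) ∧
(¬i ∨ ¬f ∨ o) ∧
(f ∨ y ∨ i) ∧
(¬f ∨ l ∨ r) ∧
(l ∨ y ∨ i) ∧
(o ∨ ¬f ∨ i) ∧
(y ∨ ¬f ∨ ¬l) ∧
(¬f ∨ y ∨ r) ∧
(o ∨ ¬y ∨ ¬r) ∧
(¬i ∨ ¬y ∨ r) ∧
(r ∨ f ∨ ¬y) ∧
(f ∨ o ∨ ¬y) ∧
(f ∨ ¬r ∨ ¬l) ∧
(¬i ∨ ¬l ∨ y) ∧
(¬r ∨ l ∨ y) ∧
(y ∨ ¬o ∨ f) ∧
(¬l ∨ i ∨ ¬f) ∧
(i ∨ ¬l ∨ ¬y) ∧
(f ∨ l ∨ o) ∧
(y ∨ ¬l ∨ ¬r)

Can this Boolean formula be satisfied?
No

No, the formula is not satisfiable.

No assignment of truth values to the variables can make all 26 clauses true simultaneously.

The formula is UNSAT (unsatisfiable).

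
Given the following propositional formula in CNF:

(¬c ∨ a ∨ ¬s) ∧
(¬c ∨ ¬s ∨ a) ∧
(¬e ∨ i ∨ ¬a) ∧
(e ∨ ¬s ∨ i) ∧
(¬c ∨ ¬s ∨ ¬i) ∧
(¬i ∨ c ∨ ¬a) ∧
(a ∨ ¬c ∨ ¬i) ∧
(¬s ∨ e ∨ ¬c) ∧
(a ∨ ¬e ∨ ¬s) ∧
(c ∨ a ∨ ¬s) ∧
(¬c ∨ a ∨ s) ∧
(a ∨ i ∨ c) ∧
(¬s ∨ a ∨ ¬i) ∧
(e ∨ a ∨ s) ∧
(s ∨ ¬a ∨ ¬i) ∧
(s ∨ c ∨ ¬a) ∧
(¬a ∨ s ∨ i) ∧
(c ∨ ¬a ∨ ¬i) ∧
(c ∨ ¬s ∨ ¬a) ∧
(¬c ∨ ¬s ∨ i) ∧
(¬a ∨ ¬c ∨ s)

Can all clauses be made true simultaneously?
Yes

Yes, the formula is satisfiable.

One satisfying assignment is: a=False, i=True, c=False, e=True, s=False

Verification: With this assignment, all 21 clauses evaluate to true.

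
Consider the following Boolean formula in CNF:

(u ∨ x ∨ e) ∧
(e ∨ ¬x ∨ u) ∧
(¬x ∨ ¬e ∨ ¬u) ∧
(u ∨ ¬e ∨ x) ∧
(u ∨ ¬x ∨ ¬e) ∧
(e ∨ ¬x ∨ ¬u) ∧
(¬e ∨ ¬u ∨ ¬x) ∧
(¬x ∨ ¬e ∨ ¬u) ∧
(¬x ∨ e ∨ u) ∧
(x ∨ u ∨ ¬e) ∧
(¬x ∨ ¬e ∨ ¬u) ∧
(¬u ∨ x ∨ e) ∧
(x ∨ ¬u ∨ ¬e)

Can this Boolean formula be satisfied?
No

No, the formula is not satisfiable.

No assignment of truth values to the variables can make all 13 clauses true simultaneously.

The formula is UNSAT (unsatisfiable).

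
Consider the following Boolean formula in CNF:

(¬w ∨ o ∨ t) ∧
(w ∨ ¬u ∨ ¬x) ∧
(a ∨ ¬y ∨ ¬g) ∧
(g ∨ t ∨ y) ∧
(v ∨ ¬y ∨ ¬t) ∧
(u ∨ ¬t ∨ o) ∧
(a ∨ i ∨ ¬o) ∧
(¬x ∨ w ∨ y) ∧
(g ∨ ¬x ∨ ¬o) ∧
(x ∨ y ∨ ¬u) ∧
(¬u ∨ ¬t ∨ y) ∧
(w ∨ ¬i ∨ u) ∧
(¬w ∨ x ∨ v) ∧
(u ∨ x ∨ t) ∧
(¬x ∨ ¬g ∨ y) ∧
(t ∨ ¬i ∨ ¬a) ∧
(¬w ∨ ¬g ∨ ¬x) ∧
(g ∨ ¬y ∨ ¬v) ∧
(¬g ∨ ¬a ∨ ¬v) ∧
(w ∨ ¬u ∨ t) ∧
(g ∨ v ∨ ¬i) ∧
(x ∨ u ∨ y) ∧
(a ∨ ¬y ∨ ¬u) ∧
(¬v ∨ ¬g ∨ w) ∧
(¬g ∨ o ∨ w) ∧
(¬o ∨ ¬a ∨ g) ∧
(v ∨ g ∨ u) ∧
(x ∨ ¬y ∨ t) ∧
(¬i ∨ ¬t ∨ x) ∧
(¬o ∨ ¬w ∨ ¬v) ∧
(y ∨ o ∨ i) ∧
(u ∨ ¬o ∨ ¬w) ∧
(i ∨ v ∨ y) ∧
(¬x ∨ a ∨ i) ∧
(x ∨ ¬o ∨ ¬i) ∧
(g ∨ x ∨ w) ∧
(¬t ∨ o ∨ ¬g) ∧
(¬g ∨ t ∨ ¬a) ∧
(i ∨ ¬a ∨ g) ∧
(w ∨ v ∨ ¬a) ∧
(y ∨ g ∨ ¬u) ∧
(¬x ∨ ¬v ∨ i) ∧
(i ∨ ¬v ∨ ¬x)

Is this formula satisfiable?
No

No, the formula is not satisfiable.

No assignment of truth values to the variables can make all 43 clauses true simultaneously.

The formula is UNSAT (unsatisfiable).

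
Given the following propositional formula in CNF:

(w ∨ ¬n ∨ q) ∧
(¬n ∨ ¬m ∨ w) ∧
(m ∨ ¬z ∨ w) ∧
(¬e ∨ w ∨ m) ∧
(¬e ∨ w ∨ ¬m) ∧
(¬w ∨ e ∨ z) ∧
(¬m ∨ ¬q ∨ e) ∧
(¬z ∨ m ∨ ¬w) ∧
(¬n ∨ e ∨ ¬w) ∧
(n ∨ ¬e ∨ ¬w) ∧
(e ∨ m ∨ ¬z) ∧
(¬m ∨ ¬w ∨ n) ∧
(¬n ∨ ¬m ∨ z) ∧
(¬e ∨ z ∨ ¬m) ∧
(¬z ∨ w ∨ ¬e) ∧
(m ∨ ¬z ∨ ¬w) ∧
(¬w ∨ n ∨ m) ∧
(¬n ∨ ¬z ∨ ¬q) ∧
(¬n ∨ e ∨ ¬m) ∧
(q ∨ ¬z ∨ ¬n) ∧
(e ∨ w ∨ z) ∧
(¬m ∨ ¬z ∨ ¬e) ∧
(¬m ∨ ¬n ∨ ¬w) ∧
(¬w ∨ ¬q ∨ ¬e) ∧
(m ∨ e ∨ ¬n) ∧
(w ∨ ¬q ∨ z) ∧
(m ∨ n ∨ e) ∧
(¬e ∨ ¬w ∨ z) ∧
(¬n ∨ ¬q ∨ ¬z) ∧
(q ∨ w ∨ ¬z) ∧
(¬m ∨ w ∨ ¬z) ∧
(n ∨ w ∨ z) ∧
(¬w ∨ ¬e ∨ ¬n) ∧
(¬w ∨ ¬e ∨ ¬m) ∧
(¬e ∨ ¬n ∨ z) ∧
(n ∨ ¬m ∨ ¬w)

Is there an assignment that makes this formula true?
No

No, the formula is not satisfiable.

No assignment of truth values to the variables can make all 36 clauses true simultaneously.

The formula is UNSAT (unsatisfiable).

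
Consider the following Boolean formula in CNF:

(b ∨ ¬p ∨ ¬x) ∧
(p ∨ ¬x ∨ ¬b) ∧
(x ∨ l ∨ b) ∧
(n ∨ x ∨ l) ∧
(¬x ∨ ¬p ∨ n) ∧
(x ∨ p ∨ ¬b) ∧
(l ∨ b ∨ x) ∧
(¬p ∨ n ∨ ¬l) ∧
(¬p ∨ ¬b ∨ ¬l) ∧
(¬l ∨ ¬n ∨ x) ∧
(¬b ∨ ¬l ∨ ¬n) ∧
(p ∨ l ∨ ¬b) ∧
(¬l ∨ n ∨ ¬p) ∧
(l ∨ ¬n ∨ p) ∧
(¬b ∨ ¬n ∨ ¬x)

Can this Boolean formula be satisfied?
Yes

Yes, the formula is satisfiable.

One satisfying assignment is: l=True, n=False, b=False, x=False, p=False

Verification: With this assignment, all 15 clauses evaluate to true.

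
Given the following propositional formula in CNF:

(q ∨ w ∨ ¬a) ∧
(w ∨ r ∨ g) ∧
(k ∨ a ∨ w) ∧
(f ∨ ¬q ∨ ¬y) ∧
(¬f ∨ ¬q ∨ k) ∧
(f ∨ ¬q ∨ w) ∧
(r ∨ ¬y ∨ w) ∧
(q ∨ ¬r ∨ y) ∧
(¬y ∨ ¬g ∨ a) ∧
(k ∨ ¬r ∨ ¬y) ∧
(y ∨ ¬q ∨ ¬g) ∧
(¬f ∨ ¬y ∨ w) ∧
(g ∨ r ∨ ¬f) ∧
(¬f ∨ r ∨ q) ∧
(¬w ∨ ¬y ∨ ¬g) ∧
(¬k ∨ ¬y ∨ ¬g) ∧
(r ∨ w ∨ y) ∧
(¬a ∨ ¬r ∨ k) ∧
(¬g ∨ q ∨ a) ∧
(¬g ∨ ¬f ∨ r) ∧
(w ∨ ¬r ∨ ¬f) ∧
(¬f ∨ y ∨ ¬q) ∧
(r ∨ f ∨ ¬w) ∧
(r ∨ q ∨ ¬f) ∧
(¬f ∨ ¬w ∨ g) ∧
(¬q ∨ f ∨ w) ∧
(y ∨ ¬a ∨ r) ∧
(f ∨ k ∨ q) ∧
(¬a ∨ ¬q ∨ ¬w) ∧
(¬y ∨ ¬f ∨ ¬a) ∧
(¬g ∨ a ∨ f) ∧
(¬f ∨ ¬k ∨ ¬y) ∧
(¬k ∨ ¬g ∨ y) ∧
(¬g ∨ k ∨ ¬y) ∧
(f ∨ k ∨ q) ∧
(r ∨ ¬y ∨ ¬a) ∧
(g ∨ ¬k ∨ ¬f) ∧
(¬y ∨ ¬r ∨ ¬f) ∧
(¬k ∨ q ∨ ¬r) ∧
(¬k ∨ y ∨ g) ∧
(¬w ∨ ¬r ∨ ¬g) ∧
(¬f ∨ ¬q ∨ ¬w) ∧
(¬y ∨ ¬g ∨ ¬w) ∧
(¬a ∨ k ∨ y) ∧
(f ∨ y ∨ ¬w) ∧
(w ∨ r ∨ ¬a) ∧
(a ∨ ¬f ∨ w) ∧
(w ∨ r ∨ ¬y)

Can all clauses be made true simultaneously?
No

No, the formula is not satisfiable.

No assignment of truth values to the variables can make all 48 clauses true simultaneously.

The formula is UNSAT (unsatisfiable).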